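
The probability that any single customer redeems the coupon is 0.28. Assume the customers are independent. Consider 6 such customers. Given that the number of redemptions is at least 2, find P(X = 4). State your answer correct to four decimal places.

X ~ Binomial(6, 0.28). Want P(X=4 | X≥2) = P(X=4) / P(X≥2).
P(X=4) = C(6,4)·0.28^4·0.72^2 = 0.047796
P(X≥2) = 1 − 0.139314 − 0.325066 = 0.535620
Ratio = 0.047796 / 0.535620 = 0.089234

0.0892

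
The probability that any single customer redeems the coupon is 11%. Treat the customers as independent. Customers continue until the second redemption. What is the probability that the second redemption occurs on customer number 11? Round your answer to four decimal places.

Y = trial on which the second success occurs; negative binomial, r=2, p=0.11.
P(Y=11) = C(10,1) · p^2 · (1−p)^9
= 10 · 0.0121 · 0.35036 = 0.042393

0.0424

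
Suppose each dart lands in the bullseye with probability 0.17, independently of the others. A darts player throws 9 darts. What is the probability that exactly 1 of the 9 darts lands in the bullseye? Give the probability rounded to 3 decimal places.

0.345

X ~ Binomial(n=9, p=0.17).
P(X=1) = C(9,1) · p^1 · (1−p)^8
= 9 · 0.17 · 0.22523 = 0.34460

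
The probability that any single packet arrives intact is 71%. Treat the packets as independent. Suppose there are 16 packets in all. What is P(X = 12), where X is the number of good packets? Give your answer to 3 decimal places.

0.211

X ~ Binomial(n=16, p=0.71).
P(X=12) = C(16,12) · p^12 · (1−p)^4
= 1820 · 0.01641 · 0.0070728 = 0.21123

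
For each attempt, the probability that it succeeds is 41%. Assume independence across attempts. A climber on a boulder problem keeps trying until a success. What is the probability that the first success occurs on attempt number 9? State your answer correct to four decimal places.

Geometric (trials to first success), p = 0.41.
P(Y = 9) = (1−p)^8 · p = 0.014683 · 0.41 = 0.006020

0.0060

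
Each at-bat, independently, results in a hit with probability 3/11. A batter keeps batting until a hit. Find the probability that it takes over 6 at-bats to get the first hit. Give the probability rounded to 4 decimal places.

Y = number of at-bats to the first success; geometric, p = 0.272727.
P(Y > 6) = P(first 6 all fail) = (1−p)^6 = 0.147973

0.1480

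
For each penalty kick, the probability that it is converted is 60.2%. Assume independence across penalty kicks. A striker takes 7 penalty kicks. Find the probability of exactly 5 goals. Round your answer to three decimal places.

0.263

X ~ Binomial(n=7, p=0.602).
P(X=5) = C(7,5) · p^5 · (1−p)^2
= 21 · 0.079065 · 0.1584 = 0.26301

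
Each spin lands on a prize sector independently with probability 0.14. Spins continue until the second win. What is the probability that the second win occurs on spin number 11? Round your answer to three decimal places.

0.050

Y = trial on which the second success occurs; negative binomial, r=2, p=0.14.
P(Y=11) = C(10,1) · p^2 · (1−p)^9
= 10 · 0.0196 · 0.25733 = 0.05044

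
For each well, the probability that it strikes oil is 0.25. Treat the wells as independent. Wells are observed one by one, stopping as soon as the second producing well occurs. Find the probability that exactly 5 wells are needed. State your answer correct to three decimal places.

Y = trial on which the second success occurs; negative binomial, r=2, p=0.25.
P(Y=5) = C(4,1) · p^2 · (1−p)^3
= 4 · 0.0625 · 0.42188 = 0.10547

0.105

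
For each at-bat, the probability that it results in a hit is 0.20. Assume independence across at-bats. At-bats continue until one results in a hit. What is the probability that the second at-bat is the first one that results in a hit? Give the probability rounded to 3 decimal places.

Geometric (trials to first success), p = 0.20.
P(Y = 2) = (1−p)^1 · p = 0.8 · 0.20 = 0.16000

0.160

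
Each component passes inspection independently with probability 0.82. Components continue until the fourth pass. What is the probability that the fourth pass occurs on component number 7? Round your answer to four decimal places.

0.0527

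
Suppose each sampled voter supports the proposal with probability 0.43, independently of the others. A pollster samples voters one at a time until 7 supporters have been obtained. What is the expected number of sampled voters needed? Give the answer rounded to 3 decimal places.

Y = total sampled voters until the seventh success; negative binomial with r=7, p=0.43.
E[Y] = r / p = 7 / 0.43 = 16.27907

16.279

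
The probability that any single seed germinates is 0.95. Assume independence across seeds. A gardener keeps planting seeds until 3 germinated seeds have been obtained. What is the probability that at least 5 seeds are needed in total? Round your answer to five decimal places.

Needing more than 4 seeds ⇔ fewer than 3 successes in the first 4. With X ~ Binomial(4, 0.95), P(Y > 4) = P(X ≤ 2).
  k=0: C(4,0)·0.95^0·0.05^4 = 0.0000063
  k=1: C(4,1)·0.95^1·0.05^3 = 0.0004750
  k=2: C(4,2)·0.95^2·0.05^2 = 0.0135375
P(X ≤ 2) = 0.0140187

0.01402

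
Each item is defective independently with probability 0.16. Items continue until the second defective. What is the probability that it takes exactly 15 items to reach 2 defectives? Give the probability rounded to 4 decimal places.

Y = trial on which the second success occurs; negative binomial, r=2, p=0.16.
P(Y=15) = C(14,1) · p^2 · (1−p)^13
= 14 · 0.0256 · 0.10366 = 0.037153

0.0372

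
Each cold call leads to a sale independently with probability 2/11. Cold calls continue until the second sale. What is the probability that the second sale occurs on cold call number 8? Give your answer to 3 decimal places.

Y = trial on which the second success occurs; negative binomial, r=2, p=0.181818.
P(Y=8) = C(7,1) · p^2 · (1−p)^6
= 7 · 0.033058 · 0.29998 = 0.06942

0.069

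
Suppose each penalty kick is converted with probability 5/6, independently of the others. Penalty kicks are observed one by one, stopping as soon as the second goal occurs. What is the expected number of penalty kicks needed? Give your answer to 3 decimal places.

Y = total penalty kicks until the second success; negative binomial with r=2, p=0.833333.
E[Y] = r / p = 2 / 0.833333 = 2.40000

2.400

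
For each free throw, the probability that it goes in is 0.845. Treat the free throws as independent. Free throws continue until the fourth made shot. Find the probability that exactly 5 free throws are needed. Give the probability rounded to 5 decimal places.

0.31610

Y = trial on which the fourth success occurs; negative binomial, r=4, p=0.845.
P(Y=5) = C(4,3) · p^4 · (1−p)^1
= 4 · 0.50983 · 0.155 = 0.3160957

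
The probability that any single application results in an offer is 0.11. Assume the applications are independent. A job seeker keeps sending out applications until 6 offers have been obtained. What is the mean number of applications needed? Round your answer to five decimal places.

Y = total applications until the sixth success; negative binomial with r=6, p=0.11.
E[Y] = r / p = 6 / 0.11 = 54.5454545

54.54545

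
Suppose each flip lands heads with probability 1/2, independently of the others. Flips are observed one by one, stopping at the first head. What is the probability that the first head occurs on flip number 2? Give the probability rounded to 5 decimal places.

Geometric (trials to first success), p = 0.50.
P(Y = 2) = (1−p)^1 · p = 0.5 · 0.50 = 0.2500000

0.25000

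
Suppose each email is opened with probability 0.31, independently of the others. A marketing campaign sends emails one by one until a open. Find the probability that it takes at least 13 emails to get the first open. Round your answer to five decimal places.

Y = number of emails to the first success; geometric, p = 0.31.
P(Y > 12) = P(first 12 all fail) = (1−p)^12 = 0.0116463

0.01165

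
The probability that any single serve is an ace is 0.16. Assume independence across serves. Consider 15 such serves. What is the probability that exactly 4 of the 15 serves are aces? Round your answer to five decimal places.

X ~ Binomial(n=15, p=0.16).
P(X=4) = C(15,4) · p^4 · (1−p)^11
= 1365 · 0.00065536 · 0.14692 = 0.1314270

0.13143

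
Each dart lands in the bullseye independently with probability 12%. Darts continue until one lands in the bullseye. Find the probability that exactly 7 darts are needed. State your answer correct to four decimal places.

0.0557

Geometric (trials to first success), p = 0.12.
P(Y = 7) = (1−p)^6 · p = 0.4644 · 0.12 = 0.055728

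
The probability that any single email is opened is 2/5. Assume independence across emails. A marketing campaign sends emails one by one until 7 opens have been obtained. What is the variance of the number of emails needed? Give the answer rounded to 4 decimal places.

Y = total emails until the seventh success; negative binomial with r=7, p=0.40.
Var(Y) = r(1−p)/p² = 7·0.60 / 0.40² = 26.250000

26.2500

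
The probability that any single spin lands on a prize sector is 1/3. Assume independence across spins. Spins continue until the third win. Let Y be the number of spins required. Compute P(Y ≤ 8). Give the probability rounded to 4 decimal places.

Finishing within 8 spins ⇔ at least 3 successes in the first 8. With X ~ Binomial(8, 0.333333), P(Y ≤ 8) = 1 − P(X ≤ 2).
  k=0: C(8,0)·0.333333^0·0.666667^8 = 0.039018
  k=1: C(8,1)·0.333333^1·0.666667^7 = 0.156074
  k=2: C(8,2)·0.333333^2·0.666667^6 = 0.273129
1 − 0.468221 = 0.531779

0.5318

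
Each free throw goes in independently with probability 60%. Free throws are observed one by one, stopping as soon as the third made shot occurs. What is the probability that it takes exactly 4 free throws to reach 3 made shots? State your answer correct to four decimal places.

Y = trial on which the third success occurs; negative binomial, r=3, p=0.60.
P(Y=4) = C(3,2) · p^3 · (1−p)^1
= 3 · 0.216 · 0.4 = 0.259200

0.2592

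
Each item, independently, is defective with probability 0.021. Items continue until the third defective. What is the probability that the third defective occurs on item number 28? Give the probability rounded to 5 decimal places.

Y = trial on which the third success occurs; negative binomial, r=3, p=0.021.
P(Y=28) = C(27,2) · p^3 · (1−p)^25
= 351 · 9.261e-06 · 0.58826 = 0.0019122

0.00191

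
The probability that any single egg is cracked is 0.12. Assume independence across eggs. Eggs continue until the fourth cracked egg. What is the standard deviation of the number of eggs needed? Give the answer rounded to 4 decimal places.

15.6347

Y = total eggs until the fourth success; negative binomial with r=4, p=0.12.
SD(Y) = √[r(1−p)/p²] = √(244.444444) = 15.634719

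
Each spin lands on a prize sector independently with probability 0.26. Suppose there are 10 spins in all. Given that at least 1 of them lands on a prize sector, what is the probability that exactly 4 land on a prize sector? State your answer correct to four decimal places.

0.1657

X ~ Binomial(10, 0.26). Want P(X=4 | X≥1) = P(X=4) / P(X≥1).
P(X=4) = C(10,4)·0.26^4·0.74^6 = 0.157581
P(X≥1) = 1 − 0.049240 = 0.950760
Ratio = 0.157581 / 0.950760 = 0.165742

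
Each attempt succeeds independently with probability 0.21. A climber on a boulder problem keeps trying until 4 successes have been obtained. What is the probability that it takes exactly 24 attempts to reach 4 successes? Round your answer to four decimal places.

0.0309

Y = trial on which the fourth success occurs; negative binomial, r=4, p=0.21.
P(Y=24) = C(23,3) · p^4 · (1−p)^20
= 1771 · 0.0019448 · 0.0089648 = 0.030877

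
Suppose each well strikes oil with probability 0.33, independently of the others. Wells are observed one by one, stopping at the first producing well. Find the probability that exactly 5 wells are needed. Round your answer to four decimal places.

Geometric (trials to first success), p = 0.33.
P(Y = 5) = (1−p)^4 · p = 0.20151 · 0.33 = 0.066499

0.0665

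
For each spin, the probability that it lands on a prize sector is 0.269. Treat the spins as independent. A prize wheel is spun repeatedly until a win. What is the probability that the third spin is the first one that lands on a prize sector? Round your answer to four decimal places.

Geometric (trials to first success), p = 0.269.
P(Y = 3) = (1−p)^2 · p = 0.53436 · 0.269 = 0.143743

0.1437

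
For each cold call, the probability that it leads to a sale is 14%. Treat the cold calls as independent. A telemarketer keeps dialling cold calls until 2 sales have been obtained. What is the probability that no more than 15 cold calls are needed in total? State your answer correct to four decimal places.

Finishing within 15 cold calls ⇔ at least 2 successes in the first 15. With X ~ Binomial(15, 0.14), P(Y ≤ 15) = 1 − P(X ≤ 1).
  k=0: C(15,0)·0.14^0·0.86^15 = 0.104106
  k=1: C(15,1)·0.14^1·0.86^14 = 0.254213
1 − 0.358319 = 0.641681

0.6417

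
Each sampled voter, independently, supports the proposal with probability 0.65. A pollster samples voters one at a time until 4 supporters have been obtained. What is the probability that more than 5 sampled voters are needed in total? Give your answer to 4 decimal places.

0.5716

Needing more than 5 sampled voters ⇔ fewer than 4 successes in the first 5. With X ~ Binomial(5, 0.65), P(Y > 5) = P(X ≤ 3).
  k=0: C(5,0)·0.65^0·0.35^5 = 0.005252
  k=1: C(5,1)·0.65^1·0.35^4 = 0.048770
  k=2: C(5,2)·0.65^2·0.35^3 = 0.181147
  k=3: C(5,3)·0.65^3·0.35^2 = 0.336416
P(X ≤ 3) = 0.571585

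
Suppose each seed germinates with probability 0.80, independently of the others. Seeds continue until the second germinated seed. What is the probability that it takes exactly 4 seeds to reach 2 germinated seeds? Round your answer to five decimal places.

0.07680

Y = trial on which the second success occurs; negative binomial, r=2, p=0.80.
P(Y=4) = C(3,1) · p^2 · (1−p)^2
= 3 · 0.64 · 0.04 = 0.0768000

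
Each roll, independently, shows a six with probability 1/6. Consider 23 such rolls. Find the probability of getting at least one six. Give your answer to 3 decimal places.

P(at least one) = 1 − P(none) = 1 − (1 − 0.166667)^23
= 1 − 0.01509 = 0.98491

0.985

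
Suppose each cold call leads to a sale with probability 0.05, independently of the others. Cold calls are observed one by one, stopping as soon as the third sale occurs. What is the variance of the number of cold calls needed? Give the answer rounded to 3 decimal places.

1140.000

Y = total cold calls until the third success; negative binomial with r=3, p=0.05.
Var(Y) = r(1−p)/p² = 3·0.95 / 0.05² = 1140.00000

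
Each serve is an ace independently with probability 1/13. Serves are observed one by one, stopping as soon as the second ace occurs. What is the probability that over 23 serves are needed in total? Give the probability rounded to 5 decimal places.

0.46276

Needing more than 23 serves ⇔ fewer than 2 successes in the first 23. With X ~ Binomial(23, 0.076923), P(Y > 23) = P(X ≤ 1).
  k=0: C(23,0)·0.076923^0·0.923077^23 = 0.1586615
  k=1: C(23,1)·0.076923^1·0.923077^22 = 0.3041012
P(X ≤ 1) = 0.4627627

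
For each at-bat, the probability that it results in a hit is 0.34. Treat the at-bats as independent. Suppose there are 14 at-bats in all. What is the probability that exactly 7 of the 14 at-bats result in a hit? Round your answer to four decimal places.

X ~ Binomial(n=14, p=0.34).
P(X=7) = C(14,7) · p^7 · (1−p)^7
= 3432 · 0.00052523 · 0.054552 = 0.098335

0.0983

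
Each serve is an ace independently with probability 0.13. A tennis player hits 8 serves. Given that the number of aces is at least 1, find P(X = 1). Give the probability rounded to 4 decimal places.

X ~ Binomial(8, 0.13). Want P(X=1 | X≥1) = P(X=1) / P(X≥1).
P(X=1) = C(8,1)·0.13^1·0.87^7 = 0.392345
P(X≥1) = 1 − 0.328212 = 0.671788
Ratio = 0.392345 / 0.671788 = 0.584031

0.5840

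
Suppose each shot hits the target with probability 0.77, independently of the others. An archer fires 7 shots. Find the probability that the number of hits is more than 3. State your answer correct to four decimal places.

X ~ Binomial(7, 0.77); P(X ≥ 4) = Σ C(7,k) p^k (1−p)^(7−k) over k:
  k=4: C(7,4)·0.77^4·0.23^3 = 0.149697
  k=5: C(7,5)·0.77^5·0.23^2 = 0.300697
  k=6: C(7,6)·0.77^6·0.23^1 = 0.335560
  k=7: C(7,7)·0.77^7·0.23^0 = 0.160485
Total = 0.946439

0.9464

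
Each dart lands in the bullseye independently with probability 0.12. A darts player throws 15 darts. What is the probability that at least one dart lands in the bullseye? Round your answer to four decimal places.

0.8530

P(at least one) = 1 − P(none) = 1 − (1 − 0.12)^15
= 1 − 0.146974 = 0.853026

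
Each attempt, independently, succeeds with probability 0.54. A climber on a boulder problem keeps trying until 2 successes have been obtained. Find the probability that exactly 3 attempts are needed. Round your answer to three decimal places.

0.268

Y = trial on which the second success occurs; negative binomial, r=2, p=0.54.
P(Y=3) = C(2,1) · p^2 · (1−p)^1
= 2 · 0.2916 · 0.46 = 0.26827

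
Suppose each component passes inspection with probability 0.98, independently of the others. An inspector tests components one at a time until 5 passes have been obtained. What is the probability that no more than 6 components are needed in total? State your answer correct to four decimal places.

Finishing within 6 components ⇔ at least 5 successes in the first 6. With X ~ Binomial(6, 0.98), P(Y ≤ 6) = 1 − P(X ≤ 4).
  k=0: C(6,0)·0.98^0·0.02^6 = 0.000000
  k=1: C(6,1)·0.98^1·0.02^5 = 0.000000
  k=2: C(6,2)·0.98^2·0.02^4 = 0.000002
  k=3: C(6,3)·0.98^3·0.02^3 = 0.000151
  k=4: C(6,4)·0.98^4·0.02^2 = 0.005534
1 − 0.005687 = 0.994313

0.9943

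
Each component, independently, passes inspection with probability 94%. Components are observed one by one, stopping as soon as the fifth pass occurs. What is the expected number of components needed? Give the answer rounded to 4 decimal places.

Y = total components until the fifth success; negative binomial with r=5, p=0.94.
E[Y] = r / p = 5 / 0.94 = 5.319149

5.3191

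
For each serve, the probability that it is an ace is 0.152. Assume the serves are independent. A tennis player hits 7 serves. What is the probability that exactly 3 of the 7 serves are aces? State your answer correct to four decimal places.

0.0636

X ~ Binomial(n=7, p=0.152).
P(X=3) = C(7,3) · p^3 · (1−p)^4
= 35 · 0.0035118 · 0.51711 = 0.063560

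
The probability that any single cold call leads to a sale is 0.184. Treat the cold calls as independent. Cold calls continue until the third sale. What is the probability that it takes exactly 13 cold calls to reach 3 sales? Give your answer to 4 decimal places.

0.0538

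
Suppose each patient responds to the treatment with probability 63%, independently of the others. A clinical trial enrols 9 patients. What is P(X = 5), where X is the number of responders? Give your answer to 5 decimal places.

X ~ Binomial(n=9, p=0.63).
P(X=5) = C(9,5) · p^5 · (1−p)^4
= 126 · 0.099244 · 0.018742 = 0.2343582

0.23436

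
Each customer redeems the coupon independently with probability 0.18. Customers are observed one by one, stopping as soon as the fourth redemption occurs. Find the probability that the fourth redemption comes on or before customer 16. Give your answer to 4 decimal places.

0.3223

Finishing within 16 customers ⇔ at least 4 successes in the first 16. With X ~ Binomial(16, 0.18), P(Y ≤ 16) = 1 − P(X ≤ 3).
  k=0: C(16,0)·0.18^0·0.82^16 = 0.041785
  k=1: C(16,1)·0.18^1·0.82^15 = 0.146757
  k=2: C(16,2)·0.18^2·0.82^14 = 0.241613
  k=3: C(16,3)·0.18^3·0.82^13 = 0.247506
1 − 0.677661 = 0.322339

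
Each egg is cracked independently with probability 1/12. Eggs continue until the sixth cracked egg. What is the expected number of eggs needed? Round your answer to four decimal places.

Y = total eggs until the sixth success; negative binomial with r=6, p=0.083333.
E[Y] = r / p = 6 / 0.083333 = 72.000000

72.0000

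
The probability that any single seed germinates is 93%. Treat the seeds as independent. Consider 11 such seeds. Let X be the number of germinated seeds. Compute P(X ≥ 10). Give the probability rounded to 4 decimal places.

0.8228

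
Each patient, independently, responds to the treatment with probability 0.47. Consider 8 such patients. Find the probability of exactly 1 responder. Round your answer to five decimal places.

X ~ Binomial(n=8, p=0.47).
P(X=1) = C(8,1) · p^1 · (1−p)^7
= 8 · 0.47 · 0.011747 = 0.0441691

0.04417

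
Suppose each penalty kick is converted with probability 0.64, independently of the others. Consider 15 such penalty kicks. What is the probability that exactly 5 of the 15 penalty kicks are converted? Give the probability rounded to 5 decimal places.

X ~ Binomial(n=15, p=0.64).
P(X=5) = C(15,5) · p^5 · (1−p)^10
= 3003 · 0.10737 · 3.6562e-05 = 0.0117891

0.01179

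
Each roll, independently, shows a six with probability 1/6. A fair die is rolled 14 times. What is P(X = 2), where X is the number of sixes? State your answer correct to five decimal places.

X ~ Binomial(n=14, p=0.166667).
P(X=2) = C(14,2) · p^2 · (1−p)^12
= 91 · 0.027778 · 0.11216 = 0.2835071

0.28351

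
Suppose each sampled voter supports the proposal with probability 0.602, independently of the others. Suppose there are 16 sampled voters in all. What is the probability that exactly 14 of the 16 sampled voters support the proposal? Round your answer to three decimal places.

X ~ Binomial(n=16, p=0.602).
P(X=14) = C(16,14) · p^14 · (1−p)^2
= 120 · 0.00082101 · 0.1584 = 0.01561

0.016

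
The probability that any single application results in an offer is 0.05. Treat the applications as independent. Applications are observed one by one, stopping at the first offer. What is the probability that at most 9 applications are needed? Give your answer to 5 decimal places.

0.36975

Y = number of applications to the first success; geometric, p = 0.05.
P(Y ≤ 9) = 1 − (1−p)^9 = 1 − 0.6302494 = 0.3697506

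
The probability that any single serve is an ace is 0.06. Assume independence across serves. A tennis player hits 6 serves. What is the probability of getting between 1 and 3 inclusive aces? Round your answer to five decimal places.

0.30995

X ~ Binomial(6, 0.06); P(1 ≤ X ≤ 3) = Σ C(6,k) p^k (1−p)^(6−k) over k:
  k=1: C(6,1)·0.06^1·0.94^5 = 0.2642054
  k=2: C(6,2)·0.06^2·0.94^4 = 0.0421604
  k=3: C(6,3)·0.06^3·0.94^3 = 0.0035881
Total = 0.3099540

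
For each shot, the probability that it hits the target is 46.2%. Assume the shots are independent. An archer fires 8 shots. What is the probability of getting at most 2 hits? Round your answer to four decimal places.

0.2002

X ~ Binomial(8, 0.462); P(X ≤ 2) = Σ C(8,k) p^k (1−p)^(8−k) over k:
  k=0: C(8,0)·0.462^0·0.538^8 = 0.007019
  k=1: C(8,1)·0.462^1·0.538^7 = 0.048218
  k=2: C(8,2)·0.462^2·0.538^6 = 0.144922
Total = 0.200159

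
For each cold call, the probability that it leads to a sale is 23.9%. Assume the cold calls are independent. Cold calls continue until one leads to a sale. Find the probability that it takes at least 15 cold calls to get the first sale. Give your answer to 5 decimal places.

Y = number of cold calls to the first success; geometric, p = 0.239.
P(Y > 14) = P(first 14 all fail) = (1−p)^14 = 0.0218467

0.02185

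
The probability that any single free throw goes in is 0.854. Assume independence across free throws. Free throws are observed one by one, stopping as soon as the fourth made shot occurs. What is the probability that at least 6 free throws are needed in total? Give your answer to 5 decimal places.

0.15747

Needing more than 5 free throws ⇔ fewer than 4 successes in the first 5. With X ~ Binomial(5, 0.854), P(Y > 5) = P(X ≤ 3).
  k=0: C(5,0)·0.854^0·0.146^5 = 0.0000663
  k=1: C(5,1)·0.854^1·0.146^4 = 0.0019402
  k=2: C(5,2)·0.854^2·0.146^3 = 0.0226973
  k=3: C(5,3)·0.854^3·0.146^2 = 0.1327637
P(X ≤ 3) = 0.1574675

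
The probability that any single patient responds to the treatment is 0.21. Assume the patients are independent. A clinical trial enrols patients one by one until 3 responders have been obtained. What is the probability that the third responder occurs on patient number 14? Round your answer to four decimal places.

0.0540

Y = trial on which the third success occurs; negative binomial, r=3, p=0.21.
P(Y=14) = C(13,2) · p^3 · (1−p)^11
= 78 · 0.009261 · 0.074799 = 0.054032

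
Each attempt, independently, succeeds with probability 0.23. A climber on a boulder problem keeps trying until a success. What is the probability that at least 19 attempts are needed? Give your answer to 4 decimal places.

Y = number of attempts to the first success; geometric, p = 0.23.
P(Y > 18) = P(first 18 all fail) = (1−p)^18 = 0.009054

0.0091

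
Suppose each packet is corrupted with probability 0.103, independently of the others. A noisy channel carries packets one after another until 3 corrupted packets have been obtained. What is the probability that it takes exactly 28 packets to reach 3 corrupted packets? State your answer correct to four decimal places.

Y = trial on which the third success occurs; negative binomial, r=3, p=0.103.
P(Y=28) = C(27,2) · p^3 · (1−p)^25
= 351 · 0.0010927 · 0.066041 = 0.025330

0.0253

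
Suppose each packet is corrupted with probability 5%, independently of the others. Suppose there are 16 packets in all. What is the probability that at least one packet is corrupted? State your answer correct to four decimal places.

0.5599

P(at least one) = 1 − P(none) = 1 − (1 − 0.05)^16
= 1 − 0.440127 = 0.559873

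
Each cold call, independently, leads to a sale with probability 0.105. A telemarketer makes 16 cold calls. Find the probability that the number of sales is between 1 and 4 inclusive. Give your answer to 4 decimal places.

X ~ Binomial(16, 0.105); P(1 ≤ X ≤ 4) = Σ C(16,k) p^k (1−p)^(16−k) over k:
  k=1: C(16,1)·0.105^1·0.895^15 = 0.318167
  k=2: C(16,2)·0.105^2·0.895^14 = 0.279951
  k=3: C(16,3)·0.105^3·0.895^13 = 0.153269
  k=4: C(16,4)·0.105^4·0.895^12 = 0.058439
Total = 0.809827

0.8098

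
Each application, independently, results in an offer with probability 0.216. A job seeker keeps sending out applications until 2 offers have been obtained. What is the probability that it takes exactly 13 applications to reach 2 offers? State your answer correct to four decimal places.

Y = trial on which the second success occurs; negative binomial, r=2, p=0.216.
P(Y=13) = C(12,1) · p^2 · (1−p)^11
= 12 · 0.046656 · 0.068782 = 0.038509

0.0385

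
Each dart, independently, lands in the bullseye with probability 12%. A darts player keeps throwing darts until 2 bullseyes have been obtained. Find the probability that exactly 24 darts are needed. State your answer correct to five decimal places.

0.01989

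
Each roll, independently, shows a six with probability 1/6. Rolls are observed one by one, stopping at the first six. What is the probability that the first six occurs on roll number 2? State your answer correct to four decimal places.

Geometric (trials to first success), p = 0.166667.
P(Y = 2) = (1−p)^1 · p = 0.83333 · 0.166667 = 0.138889

0.1389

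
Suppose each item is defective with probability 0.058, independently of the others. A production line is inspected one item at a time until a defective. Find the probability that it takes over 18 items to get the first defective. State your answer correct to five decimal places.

0.34113

Y = number of items to the first success; geometric, p = 0.058.
P(Y > 18) = P(first 18 all fail) = (1−p)^18 = 0.3411271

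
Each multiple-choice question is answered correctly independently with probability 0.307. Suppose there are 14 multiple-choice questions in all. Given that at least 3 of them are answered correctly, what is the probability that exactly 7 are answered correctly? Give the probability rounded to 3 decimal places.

0.079

X ~ Binomial(14, 0.307). Want P(X=7 | X≥3) = P(X=7) / P(X≥3).
P(X=7) = C(14,7)·0.307^7·0.693^7 = 0.06771
P(X≥3) = 1 − 0.00589 − 0.03654 − 0.10522 = 0.85234
Ratio = 0.06771 / 0.85234 = 0.07944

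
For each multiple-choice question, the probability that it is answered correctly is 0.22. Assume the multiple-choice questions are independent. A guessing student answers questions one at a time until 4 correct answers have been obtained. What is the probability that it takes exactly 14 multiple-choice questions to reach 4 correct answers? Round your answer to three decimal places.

Y = trial on which the fourth success occurs; negative binomial, r=4, p=0.22.
P(Y=14) = C(13,3) · p^4 · (1−p)^10
= 286 · 0.0023426 · 0.083358 = 0.05585

0.056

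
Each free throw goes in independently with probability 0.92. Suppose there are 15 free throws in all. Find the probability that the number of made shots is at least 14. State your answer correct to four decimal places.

X ~ Binomial(15, 0.92); P(X ≥ 14) = Σ C(15,k) p^k (1−p)^(15−k) over k:
  k=14: C(15,14)·0.92^14·0.08^1 = 0.373431
  k=15: C(15,15)·0.92^15·0.08^0 = 0.286297
Total = 0.659729

0.6597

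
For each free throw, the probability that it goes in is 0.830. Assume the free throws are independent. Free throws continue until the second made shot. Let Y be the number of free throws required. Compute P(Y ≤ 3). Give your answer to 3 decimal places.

0.923

Finishing within 3 free throws ⇔ at least 2 successes in the first 3. With X ~ Binomial(3, 0.83), P(Y ≤ 3) = 1 − P(X ≤ 1).
  k=0: C(3,0)·0.83^0·0.17^3 = 0.00491
  k=1: C(3,1)·0.83^1·0.17^2 = 0.07196
1 − 0.07687 = 0.92313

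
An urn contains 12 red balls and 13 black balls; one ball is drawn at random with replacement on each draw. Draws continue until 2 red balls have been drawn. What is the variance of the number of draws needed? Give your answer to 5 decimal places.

Y = total draws until the second success; negative binomial with r=2, p=0.48.
Var(Y) = r(1−p)/p² = 2·0.52 / 0.48² = 4.5138889

4.51389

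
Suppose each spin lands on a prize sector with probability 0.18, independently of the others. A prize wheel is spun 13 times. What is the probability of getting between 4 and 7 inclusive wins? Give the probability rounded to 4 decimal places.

0.1933

X ~ Binomial(13, 0.18); P(4 ≤ X ≤ 7) = Σ C(13,k) p^k (1−p)^(13−k) over k:
  k=4: C(13,4)·0.18^4·0.82^9 = 0.125812
  k=5: C(13,5)·0.18^5·0.82^8 = 0.049711
  k=6: C(13,6)·0.18^6·0.82^7 = 0.014550
  k=7: C(13,7)·0.18^7·0.82^6 = 0.003194
Total = 0.193266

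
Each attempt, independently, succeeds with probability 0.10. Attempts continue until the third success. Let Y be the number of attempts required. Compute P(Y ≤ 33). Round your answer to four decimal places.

Finishing within 33 attempts ⇔ at least 3 successes in the first 33. With X ~ Binomial(33, 0.10), P(Y ≤ 33) = 1 − P(X ≤ 2).
  k=0: C(33,0)·0.10^0·0.90^33 = 0.030903
  k=1: C(33,1)·0.10^1·0.90^32 = 0.113312
  k=2: C(33,2)·0.10^2·0.90^31 = 0.201443
1 − 0.345658 = 0.654342

0.6543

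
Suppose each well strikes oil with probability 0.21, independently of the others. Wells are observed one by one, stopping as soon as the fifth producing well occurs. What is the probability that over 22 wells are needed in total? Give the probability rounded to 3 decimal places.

Needing more than 22 wells ⇔ fewer than 5 successes in the first 22. With X ~ Binomial(22, 0.21), P(Y > 22) = P(X ≤ 4).
  k=0: C(22,0)·0.21^0·0.79^22 = 0.00559
  k=1: C(22,1)·0.21^1·0.79^21 = 0.03272
  k=2: C(22,2)·0.21^2·0.79^20 = 0.09133
  k=3: C(22,3)·0.21^3·0.79^19 = 0.16184
  k=4: C(22,4)·0.21^4·0.79^18 = 0.20435
P(X ≤ 4) = 0.49584

0.496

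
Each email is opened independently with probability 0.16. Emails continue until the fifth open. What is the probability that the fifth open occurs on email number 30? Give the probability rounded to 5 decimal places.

0.03186

Y = trial on which the fifth success occurs; negative binomial, r=5, p=0.16.
P(Y=30) = C(29,4) · p^5 · (1−p)^25
= 23751 · 0.00010486 · 0.012793 = 0.0318613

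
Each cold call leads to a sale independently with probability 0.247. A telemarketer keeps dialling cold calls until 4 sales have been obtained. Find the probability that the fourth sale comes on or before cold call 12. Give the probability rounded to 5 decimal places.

0.34195

Finishing within 12 cold calls ⇔ at least 4 successes in the first 12. With X ~ Binomial(12, 0.247), P(Y ≤ 12) = 1 − P(X ≤ 3).
  k=0: C(12,0)·0.247^0·0.753^12 = 0.0332307
  k=1: C(12,1)·0.247^1·0.753^11 = 0.1308046
  k=2: C(12,2)·0.247^2·0.753^10 = 0.2359867
  k=3: C(12,3)·0.247^3·0.753^9 = 0.2580289
1 − 0.6580509 = 0.3419491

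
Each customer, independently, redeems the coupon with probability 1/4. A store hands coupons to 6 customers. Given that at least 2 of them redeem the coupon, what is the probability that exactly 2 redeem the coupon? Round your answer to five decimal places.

X ~ Binomial(6, 0.25). Want P(X=2 | X≥2) = P(X=2) / P(X≥2).
P(X=2) = C(6,2)·0.25^2·0.75^4 = 0.2966309
P(X≥2) = 1 − 0.1779785 − 0.3559570 = 0.4660645
Ratio = 0.2966309 / 0.4660645 = 0.6364589

0.63646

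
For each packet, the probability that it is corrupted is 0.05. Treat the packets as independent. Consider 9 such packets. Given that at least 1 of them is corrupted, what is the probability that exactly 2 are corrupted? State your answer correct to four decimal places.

0.1700

X ~ Binomial(9, 0.05). Want P(X=2 | X≥1) = P(X=2) / P(X≥1).
P(X=2) = C(9,2)·0.05^2·0.95^7 = 0.062850
P(X≥1) = 1 − 0.630249 = 0.369751
Ratio = 0.062850 / 0.369751 = 0.169980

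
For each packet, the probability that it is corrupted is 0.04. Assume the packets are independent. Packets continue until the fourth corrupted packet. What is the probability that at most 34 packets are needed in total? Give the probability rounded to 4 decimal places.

Finishing within 34 packets ⇔ at least 4 successes in the first 34. With X ~ Binomial(34, 0.04), P(Y ≤ 34) = 1 − P(X ≤ 3).
  k=0: C(34,0)·0.04^0·0.96^34 = 0.249587
  k=1: C(34,1)·0.04^1·0.96^33 = 0.353582
  k=2: C(34,2)·0.04^2·0.96^32 = 0.243087
  k=3: C(34,3)·0.04^3·0.96^31 = 0.108039
1 − 0.954295 = 0.045705

0.0457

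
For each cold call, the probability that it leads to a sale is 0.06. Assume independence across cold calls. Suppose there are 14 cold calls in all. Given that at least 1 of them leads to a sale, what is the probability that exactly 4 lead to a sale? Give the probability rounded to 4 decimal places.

X ~ Binomial(14, 0.06). Want P(X=4 | X≥1) = P(X=4) / P(X≥1).
P(X=4) = C(14,4)·0.06^4·0.94^10 = 0.006987
P(X≥1) = 1 − 0.420523 = 0.579477
Ratio = 0.006987 / 0.579477 = 0.012058

0.0121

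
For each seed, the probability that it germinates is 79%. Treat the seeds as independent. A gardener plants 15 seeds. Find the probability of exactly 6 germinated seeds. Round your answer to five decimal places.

0.00097

X ~ Binomial(n=15, p=0.79).
P(X=6) = C(15,6) · p^6 · (1−p)^9
= 5005 · 0.24309 · 7.9428e-07 = 0.0009664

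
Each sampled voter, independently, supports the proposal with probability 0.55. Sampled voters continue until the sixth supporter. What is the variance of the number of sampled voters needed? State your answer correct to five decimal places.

8.92562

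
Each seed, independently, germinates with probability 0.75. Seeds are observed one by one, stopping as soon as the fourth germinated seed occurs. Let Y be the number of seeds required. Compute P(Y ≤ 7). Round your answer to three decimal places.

Finishing within 7 seeds ⇔ at least 4 successes in the first 7. With X ~ Binomial(7, 0.75), P(Y ≤ 7) = 1 − P(X ≤ 3).
  k=0: C(7,0)·0.75^0·0.25^7 = 0.00006
  k=1: C(7,1)·0.75^1·0.25^6 = 0.00128
  k=2: C(7,2)·0.75^2·0.25^5 = 0.01154
  k=3: C(7,3)·0.75^3·0.25^4 = 0.05768
1 − 0.07056 = 0.92944

0.929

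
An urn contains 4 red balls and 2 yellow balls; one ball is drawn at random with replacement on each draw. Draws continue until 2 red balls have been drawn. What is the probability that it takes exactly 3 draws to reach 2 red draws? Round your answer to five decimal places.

0.29630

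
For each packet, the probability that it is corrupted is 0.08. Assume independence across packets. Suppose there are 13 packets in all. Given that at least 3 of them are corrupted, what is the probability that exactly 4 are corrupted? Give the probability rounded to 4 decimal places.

X ~ Binomial(13, 0.08). Want P(X=4 | X≥3) = P(X=4) / P(X≥3).
P(X=4) = C(13,4)·0.08^4·0.92^9 = 0.013828
P(X≥3) = 1 − 0.338253 − 0.382373 − 0.199499 = 0.079875
Ratio = 0.013828 / 0.079875 = 0.173120

0.1731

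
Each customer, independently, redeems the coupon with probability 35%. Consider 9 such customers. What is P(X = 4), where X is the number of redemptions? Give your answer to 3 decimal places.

0.219

X ~ Binomial(n=9, p=0.35).
P(X=4) = C(9,4) · p^4 · (1−p)^5
= 126 · 0.015006 · 0.11603 = 0.21939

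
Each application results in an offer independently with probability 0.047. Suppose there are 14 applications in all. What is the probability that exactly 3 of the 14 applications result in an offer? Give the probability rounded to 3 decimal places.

0.022

X ~ Binomial(n=14, p=0.047).
P(X=3) = C(14,3) · p^3 · (1−p)^11
= 364 · 0.00010382 · 0.58887 = 0.02225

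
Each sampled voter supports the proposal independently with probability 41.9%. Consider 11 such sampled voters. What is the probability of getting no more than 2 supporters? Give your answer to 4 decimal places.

0.0956

X ~ Binomial(11, 0.419); P(X ≤ 2) = Σ C(11,k) p^k (1−p)^(11−k) over k:
  k=0: C(11,0)·0.419^0·0.581^11 = 0.002546
  k=1: C(11,1)·0.419^1·0.581^10 = 0.020201
  k=2: C(11,2)·0.419^2·0.581^9 = 0.072841
Total = 0.095588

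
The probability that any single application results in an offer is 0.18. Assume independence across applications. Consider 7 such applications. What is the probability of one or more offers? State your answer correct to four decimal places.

0.7507

P(at least one) = 1 − P(none) = 1 − (1 − 0.18)^7
= 1 − 0.249285 = 0.750715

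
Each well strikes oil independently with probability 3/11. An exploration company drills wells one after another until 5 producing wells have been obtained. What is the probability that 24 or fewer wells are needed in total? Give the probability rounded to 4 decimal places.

0.8247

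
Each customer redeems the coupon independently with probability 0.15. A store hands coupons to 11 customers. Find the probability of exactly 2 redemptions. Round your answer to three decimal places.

0.287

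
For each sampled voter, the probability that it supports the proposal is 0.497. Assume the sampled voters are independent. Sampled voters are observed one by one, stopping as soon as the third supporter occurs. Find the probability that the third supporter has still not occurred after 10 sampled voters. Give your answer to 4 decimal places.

Needing more than 10 sampled voters ⇔ fewer than 3 successes in the first 10. With X ~ Binomial(10, 0.497), P(Y > 10) = P(X ≤ 2).
  k=0: C(10,0)·0.497^0·0.503^10 = 0.001037
  k=1: C(10,1)·0.497^1·0.503^9 = 0.010244
  k=2: C(10,2)·0.497^2·0.503^8 = 0.045548
P(X ≤ 2) = 0.056829

0.0568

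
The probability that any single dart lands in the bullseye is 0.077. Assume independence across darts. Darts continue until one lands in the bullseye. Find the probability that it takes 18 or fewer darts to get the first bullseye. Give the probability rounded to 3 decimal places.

Y = number of darts to the first success; geometric, p = 0.077.
P(Y ≤ 18) = 1 − (1−p)^18 = 1 − 0.23639 = 0.76361

0.764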